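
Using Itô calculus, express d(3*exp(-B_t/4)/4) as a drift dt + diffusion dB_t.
d(3*exp(-B_t/4)/4) = (3*exp(-B_t/4)/128) dt + (-3*exp(-B_t/4)/16) dB_t

Itô's formula for f(B_t) gives d f(B_t) = f'(B_t) dB_t + (1/2) f''(B_t) dt. Compute derivatives of f(x) = 3*exp(-x/4)/4:
  f'(x)  = -3*exp(-x/4)/16
  f''(x) = 3*exp(-x/4)/64
Substitute x = B_t and multiply the f'' term by 1/2:
  drift     = (1/2) * (3*exp(-x/4)/64) evaluated at B_t = 3*exp(-B_t/4)/128
  diffusion = (-3*exp(-x/4)/16) evaluated at B_t = -3*exp(-B_t/4)/16
Therefore d(3*exp(-B_t/4)/4) = (3*exp(-B_t/4)/128) dt + (-3*exp(-B_t/4)/16) dB_t.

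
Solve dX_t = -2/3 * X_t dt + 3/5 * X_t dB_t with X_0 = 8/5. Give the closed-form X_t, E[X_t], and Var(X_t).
X_t = 8/5 * exp((-127/150) t + (3/5) B_t); E[X_t] = 8*exp(-2*t/3)/5; Var(X_t) = (64*exp(9*t/25) - 64)*exp(-4*t/3)/25

For GBM dX = mu X dt + sigma X dB with X_0 = x_0, apply Itô to Y = log X: dY = (mu - sigma^2/2) dt + sigma dB, so Y_t = log(x_0) + (mu - sigma^2/2) t + sigma B_t and hence X_t = x_0 * exp((mu - sigma^2/2) t + sigma B_t).
With mu = -2/3, sigma = 3/5, x_0 = 8/5, this gives:
  X_t = 8/5 * exp((-127/150) * t + (3/5) * B_t).
Since sigma*B_t ~ Normal(0, sigma^2 t), E[exp(sigma*B_t)] = exp(sigma^2 t / 2); so E[X_t] = x_0 * exp((mu - sigma^2/2) t) * exp(sigma^2 t / 2) = x_0 * exp(mu t) = 8*exp(-2*t/3)/5.
Var(X_t) = E[X_t^2] - (E[X_t])^2 = x_0^2 * exp(2 mu t) * (exp(sigma^2 t) - 1) = (64*exp(9*t/25) - 64)*exp(-4*t/3)/25.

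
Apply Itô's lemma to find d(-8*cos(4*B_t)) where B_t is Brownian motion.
d(-8*cos(4*B_t)) = (64*cos(4*B_t)) dt + (32*sin(4*B_t)) dB_t

Itô's formula for f(B_t) gives d f(B_t) = f'(B_t) dB_t + (1/2) f''(B_t) dt. Compute derivatives of f(x) = -8*cos(4*x):
  f'(x)  = 32*sin(4*x)
  f''(x) = 128*cos(4*x)
Substitute x = B_t and multiply the f'' term by 1/2:
  drift     = (1/2) * (128*cos(4*x)) evaluated at B_t = 64*cos(4*B_t)
  diffusion = (32*sin(4*x)) evaluated at B_t = 32*sin(4*B_t)
Therefore d(-8*cos(4*B_t)) = (64*cos(4*B_t)) dt + (32*sin(4*B_t)) dB_t.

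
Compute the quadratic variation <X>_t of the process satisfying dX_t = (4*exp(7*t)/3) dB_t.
<X>_t = 8*exp(14*t)/63 - 8/63

For an Itô process dX_t = a(t) dt + b(t) dB_t, the quadratic variation is <X>_t = int_0^t b(s)^2 ds (the drift term does not contribute). Here b(s) = 4*exp(7*s)/3, so
  b(s)^2 = 16*exp(14*s)/9.
Integrating from 0 to t:
  <X>_t = int_0^t (16*exp(14*s)/9) ds = 8*exp(14*t)/63 - 8/63.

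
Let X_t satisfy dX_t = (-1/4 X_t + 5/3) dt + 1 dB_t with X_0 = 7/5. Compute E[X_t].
E[X_t] = 20/3 - 79*exp(-t/4)/15

Taking expectations and using E[dB_t] = 0, the mean m(t) = E[X_t] satisfies the ODE m'(t) = a m(t) + b with m(0) = x_0. With a = -1/4, b = 5/3, x_0 = 7/5, the solution is
  m(t) = x_0 * exp(a t) + (b/a) * (exp(a t) - 1)
       = (7/5) * exp((-1/4) t) + ((5/3)/(-1/4)) * (exp((-1/4) t) - 1)
       = 20/3 - 79*exp(-t/4)/15.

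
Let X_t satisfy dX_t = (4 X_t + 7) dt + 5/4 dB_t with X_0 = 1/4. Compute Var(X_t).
Var(X_t) = 25*exp(8*t)/128 - 25/128

The variance V(t) = Var(X_t) satisfies V'(t) = 2 a V(t) + c^2 with V(0) = 0 (drift coefficient is linear in X, diffusion is constant). With a = 4, c = 5/4, the solution is
  V(t) = (c^2 / (2 a)) * (exp(2 a t) - 1)
       = ((5/4)^2 / (2*4)) * (exp(8 t) - 1)
       = 25*exp(8*t)/128 - 25/128.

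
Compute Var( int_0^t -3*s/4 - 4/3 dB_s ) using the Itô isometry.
Var = t*(27*t^2 + 144*t + 256)/144

The Itô integral of a deterministic integrand f(s) has mean 0 because each increment f(s) * (B_{s+ds} - B_s) has mean 0. By the Itô isometry:
  Var( int_0^t f(s) dB_s ) = E[ (int_0^t f(s) dB_s)^2 ] = int_0^t f(s)^2 ds.
Here f(s) = -3*s/4 - 4/3, so f(s)^2 = (9*s + 16)^2/144. Integrate:
  int_0^t ((9*s + 16)^2/144) ds = t*(27*t^2 + 144*t + 256)/144.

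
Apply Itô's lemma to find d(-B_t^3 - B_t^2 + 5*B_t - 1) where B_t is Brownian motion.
d(-B_t^3 - B_t^2 + 5*B_t - 1) = (-3*B_t - 1) dt + (-3*B_t^2 - 2*B_t + 5) dB_t

Itô's formula for f(B_t) gives d f(B_t) = f'(B_t) dB_t + (1/2) f''(B_t) dt. Compute derivatives of f(x) = -x^3 - x^2 + 5*x - 1:
  f'(x)  = -3*x^2 - 2*x + 5
  f''(x) = -6*x - 2
Substitute x = B_t and multiply the f'' term by 1/2:
  drift     = (1/2) * (-6*x - 2) evaluated at B_t = -3*B_t - 1
  diffusion = (-3*x^2 - 2*x + 5) evaluated at B_t = -3*B_t^2 - 2*B_t + 5
Therefore d(-B_t^3 - B_t^2 + 5*B_t - 1) = (-3*B_t - 1) dt + (-3*B_t^2 - 2*B_t + 5) dB_t.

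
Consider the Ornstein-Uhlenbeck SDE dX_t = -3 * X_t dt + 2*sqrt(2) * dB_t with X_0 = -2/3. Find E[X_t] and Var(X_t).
E[X_t] = -2*exp(-3*t)/3; Var(X_t) = 4/3 - 4*exp(-6*t)/3

The OU SDE dX = -theta X dt + sigma dB admits the integrating factor exp(theta t): d(exp(theta t) X_t) = sigma exp(theta t) dB_t. Integrating from 0 to t:
  X_t = x_0 * exp(-theta t) + sigma * int_0^t exp(-theta (t-s)) dB_s.
The Itô integral has mean 0 and (by the Itô isometry) variance sigma^2 * int_0^t exp(-2 theta (t - s)) ds = sigma^2 * (1 - exp(-2 theta t)) / (2 theta).
With theta = 3, sigma = 2*sqrt(2), x_0 = -2/3:
  E[X_t] = -2/3 * exp(-3 t) = -2*exp(-3*t)/3
  Var(X_t) = (2*sqrt(2))^2 * (1 - exp(-2*3 t)) / (2 * 3) = 4/3 - 4*exp(-6*t)/3.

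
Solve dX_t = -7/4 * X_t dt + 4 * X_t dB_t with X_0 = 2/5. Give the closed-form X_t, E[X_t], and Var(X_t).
X_t = 2/5 * exp((-39/4) t + (4) B_t); E[X_t] = 2*exp(-7*t/4)/5; Var(X_t) = (4*exp(16*t) - 4)*exp(-7*t/2)/25

For GBM dX = mu X dt + sigma X dB with X_0 = x_0, apply Itô to Y = log X: dY = (mu - sigma^2/2) dt + sigma dB, so Y_t = log(x_0) + (mu - sigma^2/2) t + sigma B_t and hence X_t = x_0 * exp((mu - sigma^2/2) t + sigma B_t).
With mu = -7/4, sigma = 4, x_0 = 2/5, this gives:
  X_t = 2/5 * exp((-39/4) * t + (4) * B_t).
Since sigma*B_t ~ Normal(0, sigma^2 t), E[exp(sigma*B_t)] = exp(sigma^2 t / 2); so E[X_t] = x_0 * exp((mu - sigma^2/2) t) * exp(sigma^2 t / 2) = x_0 * exp(mu t) = 2*exp(-7*t/4)/5.
Var(X_t) = E[X_t^2] - (E[X_t])^2 = x_0^2 * exp(2 mu t) * (exp(sigma^2 t) - 1) = (4*exp(16*t) - 4)*exp(-7*t/2)/25.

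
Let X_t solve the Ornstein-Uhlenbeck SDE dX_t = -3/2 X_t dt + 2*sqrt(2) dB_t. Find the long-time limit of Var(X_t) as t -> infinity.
lim Var(X_t) = 8/3

The OU SDE dX = -theta X dt + sigma dB admits the integrating factor exp(theta t): d(exp(theta t) X_t) = sigma exp(theta t) dB_t. Integrating from 0 to t gives X_t = x_0 * exp(-theta t) + sigma * int_0^t exp(-theta (t-s)) dB_s for any initial x_0. The Itô integral has variance (by the Itô isometry) sigma^2 * int_0^t exp(-2 theta (t - s)) ds = sigma^2 * (1 - exp(-2 theta t)) / (2 theta), independent of x_0.
With theta = 3/2, sigma = 2*sqrt(2):
  Var(X_t) = (2*sqrt(2))^2 * (1 - exp(-2*3/2 t)) / (2 * 3/2) = 8/3 - 8*exp(-3*t)/3.
As t -> infinity, exp(-2*3/2 t) -> 0, so the stationary variance is sigma^2 / (2 theta) = 8/3.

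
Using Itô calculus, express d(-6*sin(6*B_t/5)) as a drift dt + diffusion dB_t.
d(-6*sin(6*B_t/5)) = (108*sin(6*B_t/5)/25) dt + (-36*cos(6*B_t/5)/5) dB_t

Itô's formula for f(B_t) gives d f(B_t) = f'(B_t) dB_t + (1/2) f''(B_t) dt. Compute derivatives of f(x) = -6*sin(6*x/5):
  f'(x)  = -36*cos(6*x/5)/5
  f''(x) = 216*sin(6*x/5)/25
Substitute x = B_t and multiply the f'' term by 1/2:
  drift     = (1/2) * (216*sin(6*x/5)/25) evaluated at B_t = 108*sin(6*B_t/5)/25
  diffusion = (-36*cos(6*x/5)/5) evaluated at B_t = -36*cos(6*B_t/5)/5
Therefore d(-6*sin(6*B_t/5)) = (108*sin(6*B_t/5)/25) dt + (-36*cos(6*B_t/5)/5) dB_t.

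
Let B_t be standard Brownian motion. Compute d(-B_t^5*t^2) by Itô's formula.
d(-B_t^5*t^2) = (2*B_t^3*t*(-B_t^2 - 5*t)) dt + (-5*B_t^4*t^2) dB_t

Itô's formula for f(t, x): d f(t, B_t) = (f_t + (1/2) f_xx) dt + f_x dB_t. Compute partials of f(t, x) = -t^2*x^5:
  f_t(t,x)  = -2*t*x^5
  f_x(t,x)  = -5*t^2*x^4
  f_xx(t,x) = -20*t^2*x^3
Assemble drift = f_t + (1/2) f_xx = 2*t*x^3*(-5*t - x^2) and diffusion = f_x = -5*t^2*x^4. Substituting x = B_t:
  d(-B_t^5*t^2) = (2*B_t^3*t*(-B_t^2 - 5*t)) dt + (-5*B_t^4*t^2) dB_t.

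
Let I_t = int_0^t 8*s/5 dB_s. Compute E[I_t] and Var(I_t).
E[I_t] = 0; Var(I_t) = 64*t^3/75

The Itô integral of a deterministic integrand f(s) has mean 0 because each increment f(s) * (B_{s+ds} - B_s) has mean 0. By the Itô isometry:
  Var( int_0^t f(s) dB_s ) = E[ (int_0^t f(s) dB_s)^2 ] = int_0^t f(s)^2 ds.
Here f(s) = 8*s/5, so f(s)^2 = 64*s^2/25. Integrate:
  int_0^t (64*s^2/25) ds = 64*t^3/75.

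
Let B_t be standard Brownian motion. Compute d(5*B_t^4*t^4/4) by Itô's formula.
d(5*B_t^4*t^4/4) = (B_t^2*t^3*(5*B_t^2 + 15*t/2)) dt + (5*B_t^3*t^4) dB_t

Itô's formula for f(t, x): d f(t, B_t) = (f_t + (1/2) f_xx) dt + f_x dB_t. Compute partials of f(t, x) = 5*t^4*x^4/4:
  f_t(t,x)  = 5*t^3*x^4
  f_x(t,x)  = 5*t^4*x^3
  f_xx(t,x) = 15*t^4*x^2
Assemble drift = f_t + (1/2) f_xx = t^3*x^2*(15*t/2 + 5*x^2) and diffusion = f_x = 5*t^4*x^3. Substituting x = B_t:
  d(5*B_t^4*t^4/4) = (B_t^2*t^3*(5*B_t^2 + 15*t/2)) dt + (5*B_t^3*t^4) dB_t.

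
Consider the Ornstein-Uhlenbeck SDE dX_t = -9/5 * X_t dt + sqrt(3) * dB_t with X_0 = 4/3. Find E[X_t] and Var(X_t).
E[X_t] = 4*exp(-9*t/5)/3; Var(X_t) = 5/6 - 5*exp(-18*t/5)/6

The OU SDE dX = -theta X dt + sigma dB admits the integrating factor exp(theta t): d(exp(theta t) X_t) = sigma exp(theta t) dB_t. Integrating from 0 to t:
  X_t = x_0 * exp(-theta t) + sigma * int_0^t exp(-theta (t-s)) dB_s.
The Itô integral has mean 0 and (by the Itô isometry) variance sigma^2 * int_0^t exp(-2 theta (t - s)) ds = sigma^2 * (1 - exp(-2 theta t)) / (2 theta).
With theta = 9/5, sigma = sqrt(3), x_0 = 4/3:
  E[X_t] = 4/3 * exp(-9/5 t) = 4*exp(-9*t/5)/3
  Var(X_t) = (sqrt(3))^2 * (1 - exp(-2*9/5 t)) / (2 * 9/5) = 5/6 - 5*exp(-18*t/5)/6.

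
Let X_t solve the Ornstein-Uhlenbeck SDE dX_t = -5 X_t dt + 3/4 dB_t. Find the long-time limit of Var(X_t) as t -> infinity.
lim Var(X_t) = 9/160

The OU SDE dX = -theta X dt + sigma dB admits the integrating factor exp(theta t): d(exp(theta t) X_t) = sigma exp(theta t) dB_t. Integrating from 0 to t gives X_t = x_0 * exp(-theta t) + sigma * int_0^t exp(-theta (t-s)) dB_s for any initial x_0. The Itô integral has variance (by the Itô isometry) sigma^2 * int_0^t exp(-2 theta (t - s)) ds = sigma^2 * (1 - exp(-2 theta t)) / (2 theta), independent of x_0.
With theta = 5, sigma = 3/4:
  Var(X_t) = (3/4)^2 * (1 - exp(-2*5 t)) / (2 * 5) = 9/160 - 9*exp(-10*t)/160.
As t -> infinity, exp(-2*5 t) -> 0, so the stationary variance is sigma^2 / (2 theta) = 9/160.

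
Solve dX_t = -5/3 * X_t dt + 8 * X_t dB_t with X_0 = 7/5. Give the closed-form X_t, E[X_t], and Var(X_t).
X_t = 7/5 * exp((-101/3) t + (8) B_t); E[X_t] = 7*exp(-5*t/3)/5; Var(X_t) = (49*exp(64*t) - 49)*exp(-10*t/3)/25

For GBM dX = mu X dt + sigma X dB with X_0 = x_0, apply Itô to Y = log X: dY = (mu - sigma^2/2) dt + sigma dB, so Y_t = log(x_0) + (mu - sigma^2/2) t + sigma B_t and hence X_t = x_0 * exp((mu - sigma^2/2) t + sigma B_t).
With mu = -5/3, sigma = 8, x_0 = 7/5, this gives:
  X_t = 7/5 * exp((-101/3) * t + (8) * B_t).
Since sigma*B_t ~ Normal(0, sigma^2 t), E[exp(sigma*B_t)] = exp(sigma^2 t / 2); so E[X_t] = x_0 * exp((mu - sigma^2/2) t) * exp(sigma^2 t / 2) = x_0 * exp(mu t) = 7*exp(-5*t/3)/5.
Var(X_t) = E[X_t^2] - (E[X_t])^2 = x_0^2 * exp(2 mu t) * (exp(sigma^2 t) - 1) = (49*exp(64*t) - 49)*exp(-10*t/3)/25.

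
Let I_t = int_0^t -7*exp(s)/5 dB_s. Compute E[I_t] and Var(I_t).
E[I_t] = 0; Var(I_t) = 49*exp(2*t)/50 - 49/50

The Itô integral of a deterministic integrand f(s) has mean 0 because each increment f(s) * (B_{s+ds} - B_s) has mean 0. By the Itô isometry:
  Var( int_0^t f(s) dB_s ) = E[ (int_0^t f(s) dB_s)^2 ] = int_0^t f(s)^2 ds.
Here f(s) = -7*exp(s)/5, so f(s)^2 = 49*exp(2*s)/25. Integrate:
  int_0^t (49*exp(2*s)/25) ds = 49*exp(2*t)/50 - 49/50.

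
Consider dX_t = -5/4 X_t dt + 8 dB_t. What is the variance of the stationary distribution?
lim Var(X_t) = 128/5

The OU SDE dX = -theta X dt + sigma dB admits the integrating factor exp(theta t): d(exp(theta t) X_t) = sigma exp(theta t) dB_t. Integrating from 0 to t gives X_t = x_0 * exp(-theta t) + sigma * int_0^t exp(-theta (t-s)) dB_s for any initial x_0. The Itô integral has variance (by the Itô isometry) sigma^2 * int_0^t exp(-2 theta (t - s)) ds = sigma^2 * (1 - exp(-2 theta t)) / (2 theta), independent of x_0.
With theta = 5/4, sigma = 8:
  Var(X_t) = (8)^2 * (1 - exp(-2*5/4 t)) / (2 * 5/4) = 128/5 - 128*exp(-5*t/2)/5.
As t -> infinity, exp(-2*5/4 t) -> 0, so the stationary variance is sigma^2 / (2 theta) = 128/5.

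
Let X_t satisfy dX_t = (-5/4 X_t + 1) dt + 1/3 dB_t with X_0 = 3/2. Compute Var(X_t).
Var(X_t) = 2/45 - 2*exp(-5*t/2)/45

The variance V(t) = Var(X_t) satisfies V'(t) = 2 a V(t) + c^2 with V(0) = 0 (drift coefficient is linear in X, diffusion is constant). With a = -5/4, c = 1/3, the solution is
  V(t) = (c^2 / (2 a)) * (exp(2 a t) - 1)
       = ((1/3)^2 / (2*(-5/4))) * (exp((-5/2) t) - 1)
       = 2/45 - 2*exp(-5*t/2)/45.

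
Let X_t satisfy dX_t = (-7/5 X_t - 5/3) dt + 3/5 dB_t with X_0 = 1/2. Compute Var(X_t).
Var(X_t) = 9/70 - 9*exp(-14*t/5)/70

The variance V(t) = Var(X_t) satisfies V'(t) = 2 a V(t) + c^2 with V(0) = 0 (drift coefficient is linear in X, diffusion is constant). With a = -7/5, c = 3/5, the solution is
  V(t) = (c^2 / (2 a)) * (exp(2 a t) - 1)
       = ((3/5)^2 / (2*(-7/5))) * (exp((-14/5) t) - 1)
       = 9/70 - 9*exp(-14*t/5)/70.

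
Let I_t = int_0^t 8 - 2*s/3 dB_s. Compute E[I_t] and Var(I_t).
E[I_t] = 0; Var(I_t) = 4*t*(t^2 - 36*t + 432)/27

The Itô integral of a deterministic integrand f(s) has mean 0 because each increment f(s) * (B_{s+ds} - B_s) has mean 0. By the Itô isometry:
  Var( int_0^t f(s) dB_s ) = E[ (int_0^t f(s) dB_s)^2 ] = int_0^t f(s)^2 ds.
Here f(s) = 8 - 2*s/3, so f(s)^2 = 4*(s - 12)^2/9. Integrate:
  int_0^t (4*(s - 12)^2/9) ds = 4*t*(t^2 - 36*t + 432)/27.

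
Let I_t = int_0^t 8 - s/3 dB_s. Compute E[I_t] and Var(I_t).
E[I_t] = 0; Var(I_t) = t*(t^2 - 72*t + 1728)/27

The Itô integral of a deterministic integrand f(s) has mean 0 because each increment f(s) * (B_{s+ds} - B_s) has mean 0. By the Itô isometry:
  Var( int_0^t f(s) dB_s ) = E[ (int_0^t f(s) dB_s)^2 ] = int_0^t f(s)^2 ds.
Here f(s) = 8 - s/3, so f(s)^2 = (s - 24)^2/9. Integrate:
  int_0^t ((s - 24)^2/9) ds = t*(t^2 - 72*t + 1728)/27.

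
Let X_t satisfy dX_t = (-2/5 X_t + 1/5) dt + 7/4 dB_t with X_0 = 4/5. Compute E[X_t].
E[X_t] = 1/2 + 3*exp(-2*t/5)/10

Taking expectations and using E[dB_t] = 0, the mean m(t) = E[X_t] satisfies the ODE m'(t) = a m(t) + b with m(0) = x_0. With a = -2/5, b = 1/5, x_0 = 4/5, the solution is
  m(t) = x_0 * exp(a t) + (b/a) * (exp(a t) - 1)
       = (4/5) * exp((-2/5) t) + ((1/5)/(-2/5)) * (exp((-2/5) t) - 1)
       = 1/2 + 3*exp(-2*t/5)/10.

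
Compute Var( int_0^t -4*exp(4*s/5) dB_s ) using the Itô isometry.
Var = 10*exp(8*t/5) - 10

The Itô integral of a deterministic integrand f(s) has mean 0 because each increment f(s) * (B_{s+ds} - B_s) has mean 0. By the Itô isometry:
  Var( int_0^t f(s) dB_s ) = E[ (int_0^t f(s) dB_s)^2 ] = int_0^t f(s)^2 ds.
Here f(s) = -4*exp(4*s/5), so f(s)^2 = 16*exp(8*s/5). Integrate:
  int_0^t (16*exp(8*s/5)) ds = 10*exp(8*t/5) - 10.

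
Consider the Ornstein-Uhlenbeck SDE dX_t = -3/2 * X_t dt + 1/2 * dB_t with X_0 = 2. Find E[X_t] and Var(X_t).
E[X_t] = 2*exp(-3*t/2); Var(X_t) = 1/12 - exp(-3*t)/12

The OU SDE dX = -theta X dt + sigma dB admits the integrating factor exp(theta t): d(exp(theta t) X_t) = sigma exp(theta t) dB_t. Integrating from 0 to t:
  X_t = x_0 * exp(-theta t) + sigma * int_0^t exp(-theta (t-s)) dB_s.
The Itô integral has mean 0 and (by the Itô isometry) variance sigma^2 * int_0^t exp(-2 theta (t - s)) ds = sigma^2 * (1 - exp(-2 theta t)) / (2 theta).
With theta = 3/2, sigma = 1/2, x_0 = 2:
  E[X_t] = 2 * exp(-3/2 t) = 2*exp(-3*t/2)
  Var(X_t) = (1/2)^2 * (1 - exp(-2*3/2 t)) / (2 * 3/2) = 1/12 - exp(-3*t)/12.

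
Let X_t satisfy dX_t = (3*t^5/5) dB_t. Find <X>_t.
<X>_t = 9*t^11/275

For an Itô process dX_t = a(t) dt + b(t) dB_t, the quadratic variation is <X>_t = int_0^t b(s)^2 ds (the drift term does not contribute). Here b(s) = 3*s^5/5, so
  b(s)^2 = 9*s^10/25.
Integrating from 0 to t:
  <X>_t = int_0^t (9*s^10/25) ds = 9*t^11/275.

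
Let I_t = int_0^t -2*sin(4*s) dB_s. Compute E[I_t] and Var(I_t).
E[I_t] = 0; Var(I_t) = 2*t - sin(4*t)*cos(4*t)/2

The Itô integral of a deterministic integrand f(s) has mean 0 because each increment f(s) * (B_{s+ds} - B_s) has mean 0. By the Itô isometry:
  Var( int_0^t f(s) dB_s ) = E[ (int_0^t f(s) dB_s)^2 ] = int_0^t f(s)^2 ds.
Here f(s) = -2*sin(4*s), so f(s)^2 = 4*sin(4*s)^2. Integrate:
  int_0^t (4*sin(4*s)^2) ds = 2*t - sin(4*t)*cos(4*t)/2.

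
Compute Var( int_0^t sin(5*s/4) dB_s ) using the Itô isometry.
Var = t/2 - sin(5*t/2)/5

The Itô integral of a deterministic integrand f(s) has mean 0 because each increment f(s) * (B_{s+ds} - B_s) has mean 0. By the Itô isometry:
  Var( int_0^t f(s) dB_s ) = E[ (int_0^t f(s) dB_s)^2 ] = int_0^t f(s)^2 ds.
Here f(s) = sin(5*s/4), so f(s)^2 = sin(5*s/4)^2. Integrate:
  int_0^t (sin(5*s/4)^2) ds = t/2 - sin(5*t/2)/5.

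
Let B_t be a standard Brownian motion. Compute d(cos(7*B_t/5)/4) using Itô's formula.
d(cos(7*B_t/5)/4) = (-49*cos(7*B_t/5)/200) dt + (-7*sin(7*B_t/5)/20) dB_t

Itô's formula for f(B_t) gives d f(B_t) = f'(B_t) dB_t + (1/2) f''(B_t) dt. Compute derivatives of f(x) = cos(7*x/5)/4:
  f'(x)  = -7*sin(7*x/5)/20
  f''(x) = -49*cos(7*x/5)/100
Substitute x = B_t and multiply the f'' term by 1/2:
  drift     = (1/2) * (-49*cos(7*x/5)/100) evaluated at B_t = -49*cos(7*B_t/5)/200
  diffusion = (-7*sin(7*x/5)/20) evaluated at B_t = -7*sin(7*B_t/5)/20
Therefore d(cos(7*B_t/5)/4) = (-49*cos(7*B_t/5)/200) dt + (-7*sin(7*B_t/5)/20) dB_t.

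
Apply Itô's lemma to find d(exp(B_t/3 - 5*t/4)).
d(exp(B_t/3 - 5*t/4)) = (-43*exp(B_t/3 - 5*t/4)/36) dt + (exp(B_t/3 - 5*t/4)/3) dB_t

Itô's formula for f(t, x): d f(t, B_t) = (f_t + (1/2) f_xx) dt + f_x dB_t. Compute partials of f(t, x) = exp(-5*t/4 + x/3):
  f_t(t,x)  = -5*exp(-5*t/4 + x/3)/4
  f_x(t,x)  = exp(-5*t/4 + x/3)/3
  f_xx(t,x) = exp(-5*t/4 + x/3)/9
Assemble drift = f_t + (1/2) f_xx = -43*exp(-5*t/4 + x/3)/36 and diffusion = f_x = exp(-5*t/4 + x/3)/3. Substituting x = B_t:
  d(exp(B_t/3 - 5*t/4)) = (-43*exp(B_t/3 - 5*t/4)/36) dt + (exp(B_t/3 - 5*t/4)/3) dB_t.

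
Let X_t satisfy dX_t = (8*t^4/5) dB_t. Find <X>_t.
<X>_t = 64*t^9/225

For an Itô process dX_t = a(t) dt + b(t) dB_t, the quadratic variation is <X>_t = int_0^t b(s)^2 ds (the drift term does not contribute). Here b(s) = 8*s^4/5, so
  b(s)^2 = 64*s^8/25.
Integrating from 0 to t:
  <X>_t = int_0^t (64*s^8/25) ds = 64*t^9/225.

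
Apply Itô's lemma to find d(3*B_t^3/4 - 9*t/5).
d(3*B_t^3/4 - 9*t/5) = (9*B_t/4 - 9/5) dt + (9*B_t^2/4) dB_t

Itô's formula for f(t, x): d f(t, B_t) = (f_t + (1/2) f_xx) dt + f_x dB_t. Compute partials of f(t, x) = -9*t/5 + 3*x^3/4:
  f_t(t,x)  = -9/5
  f_x(t,x)  = 9*x^2/4
  f_xx(t,x) = 9*x/2
Assemble drift = f_t + (1/2) f_xx = 9*x/4 - 9/5 and diffusion = f_x = 9*x^2/4. Substituting x = B_t:
  d(3*B_t^3/4 - 9*t/5) = (9*B_t/4 - 9/5) dt + (9*B_t^2/4) dB_t.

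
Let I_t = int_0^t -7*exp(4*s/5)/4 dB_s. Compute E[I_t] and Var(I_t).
E[I_t] = 0; Var(I_t) = 245*exp(8*t/5)/128 - 245/128

The Itô integral of a deterministic integrand f(s) has mean 0 because each increment f(s) * (B_{s+ds} - B_s) has mean 0. By the Itô isometry:
  Var( int_0^t f(s) dB_s ) = E[ (int_0^t f(s) dB_s)^2 ] = int_0^t f(s)^2 ds.
Here f(s) = -7*exp(4*s/5)/4, so f(s)^2 = 49*exp(8*s/5)/16. Integrate:
  int_0^t (49*exp(8*s/5)/16) ds = 245*exp(8*t/5)/128 - 245/128.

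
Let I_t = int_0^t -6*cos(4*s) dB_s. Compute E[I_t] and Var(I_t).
E[I_t] = 0; Var(I_t) = 18*t + 9*sin(4*t)*cos(4*t)/2

The Itô integral of a deterministic integrand f(s) has mean 0 because each increment f(s) * (B_{s+ds} - B_s) has mean 0. By the Itô isometry:
  Var( int_0^t f(s) dB_s ) = E[ (int_0^t f(s) dB_s)^2 ] = int_0^t f(s)^2 ds.
Here f(s) = -6*cos(4*s), so f(s)^2 = 36*cos(4*s)^2. Integrate:
  int_0^t (36*cos(4*s)^2) ds = 18*t + 9*sin(4*t)*cos(4*t)/2.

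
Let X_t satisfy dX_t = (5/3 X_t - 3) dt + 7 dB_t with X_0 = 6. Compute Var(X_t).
Var(X_t) = 147*exp(10*t/3)/10 - 147/10

The variance V(t) = Var(X_t) satisfies V'(t) = 2 a V(t) + c^2 with V(0) = 0 (drift coefficient is linear in X, diffusion is constant). With a = 5/3, c = 7, the solution is
  V(t) = (c^2 / (2 a)) * (exp(2 a t) - 1)
       = (7^2 / (2*(5/3))) * (exp((10/3) t) - 1)
       = 147*exp(10*t/3)/10 - 147/10.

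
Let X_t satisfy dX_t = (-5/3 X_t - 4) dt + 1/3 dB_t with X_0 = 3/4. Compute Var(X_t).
Var(X_t) = 1/30 - exp(-10*t/3)/30

The variance V(t) = Var(X_t) satisfies V'(t) = 2 a V(t) + c^2 with V(0) = 0 (drift coefficient is linear in X, diffusion is constant). With a = -5/3, c = 1/3, the solution is
  V(t) = (c^2 / (2 a)) * (exp(2 a t) - 1)
       = ((1/3)^2 / (2*(-5/3))) * (exp((-10/3) t) - 1)
       = 1/30 - exp(-10*t/3)/30.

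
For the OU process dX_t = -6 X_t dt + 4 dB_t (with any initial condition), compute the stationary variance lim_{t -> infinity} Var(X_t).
lim Var(X_t) = 4/3

The OU SDE dX = -theta X dt + sigma dB admits the integrating factor exp(theta t): d(exp(theta t) X_t) = sigma exp(theta t) dB_t. Integrating from 0 to t gives X_t = x_0 * exp(-theta t) + sigma * int_0^t exp(-theta (t-s)) dB_s for any initial x_0. The Itô integral has variance (by the Itô isometry) sigma^2 * int_0^t exp(-2 theta (t - s)) ds = sigma^2 * (1 - exp(-2 theta t)) / (2 theta), independent of x_0.
With theta = 6, sigma = 4:
  Var(X_t) = (4)^2 * (1 - exp(-2*6 t)) / (2 * 6) = 4/3 - 4*exp(-12*t)/3.
As t -> infinity, exp(-2*6 t) -> 0, so the stationary variance is sigma^2 / (2 theta) = 4/3.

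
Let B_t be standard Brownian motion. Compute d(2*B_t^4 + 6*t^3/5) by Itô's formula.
d(2*B_t^4 + 6*t^3/5) = (12*B_t^2 + 18*t^2/5) dt + (8*B_t^3) dB_t

Itô's formula for f(t, x): d f(t, B_t) = (f_t + (1/2) f_xx) dt + f_x dB_t. Compute partials of f(t, x) = 6*t^3/5 + 2*x^4:
  f_t(t,x)  = 18*t^2/5
  f_x(t,x)  = 8*x^3
  f_xx(t,x) = 24*x^2
Assemble drift = f_t + (1/2) f_xx = 18*t^2/5 + 12*x^2 and diffusion = f_x = 8*x^3. Substituting x = B_t:
  d(2*B_t^4 + 6*t^3/5) = (12*B_t^2 + 18*t^2/5) dt + (8*B_t^3) dB_t.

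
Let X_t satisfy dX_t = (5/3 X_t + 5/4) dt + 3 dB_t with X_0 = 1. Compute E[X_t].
E[X_t] = 7*exp(5*t/3)/4 - 3/4

Taking expectations and using E[dB_t] = 0, the mean m(t) = E[X_t] satisfies the ODE m'(t) = a m(t) + b with m(0) = x_0. With a = 5/3, b = 5/4, x_0 = 1, the solution is
  m(t) = x_0 * exp(a t) + (b/a) * (exp(a t) - 1)
       = 1 * exp((5/3) t) + ((5/4)/(5/3)) * (exp((5/3) t) - 1)
       = 7*exp(5*t/3)/4 - 3/4.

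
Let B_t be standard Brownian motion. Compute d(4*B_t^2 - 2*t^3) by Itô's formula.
d(4*B_t^2 - 2*t^3) = (4 - 6*t^2) dt + (8*B_t) dB_t

Itô's formula for f(t, x): d f(t, B_t) = (f_t + (1/2) f_xx) dt + f_x dB_t. Compute partials of f(t, x) = -2*t^3 + 4*x^2:
  f_t(t,x)  = -6*t^2
  f_x(t,x)  = 8*x
  f_xx(t,x) = 8
Assemble drift = f_t + (1/2) f_xx = 4 - 6*t^2 and diffusion = f_x = 8*x. Substituting x = B_t:
  d(4*B_t^2 - 2*t^3) = (4 - 6*t^2) dt + (8*B_t) dB_t.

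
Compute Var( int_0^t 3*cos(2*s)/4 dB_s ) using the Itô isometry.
Var = 9*t/32 + 9*sin(4*t)/128

The Itô integral of a deterministic integrand f(s) has mean 0 because each increment f(s) * (B_{s+ds} - B_s) has mean 0. By the Itô isometry:
  Var( int_0^t f(s) dB_s ) = E[ (int_0^t f(s) dB_s)^2 ] = int_0^t f(s)^2 ds.
Here f(s) = 3*cos(2*s)/4, so f(s)^2 = 9*cos(2*s)^2/16. Integrate:
  int_0^t (9*cos(2*s)^2/16) ds = 9*t/32 + 9*sin(4*t)/128.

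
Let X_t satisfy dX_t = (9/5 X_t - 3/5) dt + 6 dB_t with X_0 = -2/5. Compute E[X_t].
E[X_t] = 1/3 - 11*exp(9*t/5)/15

Taking expectations and using E[dB_t] = 0, the mean m(t) = E[X_t] satisfies the ODE m'(t) = a m(t) + b with m(0) = x_0. With a = 9/5, b = -3/5, x_0 = -2/5, the solution is
  m(t) = x_0 * exp(a t) + (b/a) * (exp(a t) - 1)
       = (-2/5) * exp((9/5) t) + ((-3/5)/(9/5)) * (exp((9/5) t) - 1)
       = 1/3 - 11*exp(9*t/5)/15.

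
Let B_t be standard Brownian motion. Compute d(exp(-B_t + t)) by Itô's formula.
d(exp(-B_t + t)) = (3*exp(-B_t + t)/2) dt + (-exp(-B_t + t)) dB_t

Itô's formula for f(t, x): d f(t, B_t) = (f_t + (1/2) f_xx) dt + f_x dB_t. Compute partials of f(t, x) = exp(t - x):
  f_t(t,x)  = exp(t - x)
  f_x(t,x)  = -exp(t - x)
  f_xx(t,x) = exp(t - x)
Assemble drift = f_t + (1/2) f_xx = 3*exp(t - x)/2 and diffusion = f_x = -exp(t - x). Substituting x = B_t:
  d(exp(-B_t + t)) = (3*exp(-B_t + t)/2) dt + (-exp(-B_t + t)) dB_t.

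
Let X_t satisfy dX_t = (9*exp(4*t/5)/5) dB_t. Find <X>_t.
<X>_t = 81*exp(8*t/5)/40 - 81/40

For an Itô process dX_t = a(t) dt + b(t) dB_t, the quadratic variation is <X>_t = int_0^t b(s)^2 ds (the drift term does not contribute). Here b(s) = 9*exp(4*s/5)/5, so
  b(s)^2 = 81*exp(8*s/5)/25.
Integrating from 0 to t:
  <X>_t = int_0^t (81*exp(8*s/5)/25) ds = 81*exp(8*t/5)/40 - 81/40.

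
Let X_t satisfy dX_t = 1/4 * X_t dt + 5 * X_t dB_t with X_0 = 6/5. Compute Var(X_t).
Var(X_t) = 36*(exp(25*t) - 1)*exp(t/2)/25

For GBM dX = mu X dt + sigma X dB with X_0 = x_0, apply Itô to Y = log X: dY = (mu - sigma^2/2) dt + sigma dB, so Y_t = log(x_0) + (mu - sigma^2/2) t + sigma B_t and hence X_t = x_0 * exp((mu - sigma^2/2) t + sigma B_t).
With mu = 1/4, sigma = 5, x_0 = 6/5, this gives:
  X_t = 6/5 * exp((-49/4) * t + (5) * B_t).
Since sigma*B_t ~ Normal(0, sigma^2 t), E[exp(sigma*B_t)] = exp(sigma^2 t / 2); so E[X_t] = x_0 * exp((mu - sigma^2/2) t) * exp(sigma^2 t / 2) = x_0 * exp(mu t) = 6*exp(t/4)/5.
Var(X_t) = E[X_t^2] - (E[X_t])^2 = x_0^2 * exp(2 mu t) * (exp(sigma^2 t) - 1) = 36*(exp(25*t) - 1)*exp(t/2)/25.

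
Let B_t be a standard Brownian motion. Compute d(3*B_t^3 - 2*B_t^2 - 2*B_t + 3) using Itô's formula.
d(3*B_t^3 - 2*B_t^2 - 2*B_t + 3) = (9*B_t - 2) dt + (9*B_t^2 - 4*B_t - 2) dB_t

Itô's formula for f(B_t) gives d f(B_t) = f'(B_t) dB_t + (1/2) f''(B_t) dt. Compute derivatives of f(x) = 3*x^3 - 2*x^2 - 2*x + 3:
  f'(x)  = 9*x^2 - 4*x - 2
  f''(x) = 18*x - 4
Substitute x = B_t and multiply the f'' term by 1/2:
  drift     = (1/2) * (18*x - 4) evaluated at B_t = 9*B_t - 2
  diffusion = (9*x^2 - 4*x - 2) evaluated at B_t = 9*B_t^2 - 4*B_t - 2
Therefore d(3*B_t^3 - 2*B_t^2 - 2*B_t + 3) = (9*B_t - 2) dt + (9*B_t^2 - 4*B_t - 2) dB_t.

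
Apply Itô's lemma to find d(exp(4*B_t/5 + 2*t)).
d(exp(4*B_t/5 + 2*t)) = (58*exp(4*B_t/5 + 2*t)/25) dt + (4*exp(4*B_t/5 + 2*t)/5) dB_t

Itô's formula for f(t, x): d f(t, B_t) = (f_t + (1/2) f_xx) dt + f_x dB_t. Compute partials of f(t, x) = exp(2*t + 4*x/5):
  f_t(t,x)  = 2*exp(2*t + 4*x/5)
  f_x(t,x)  = 4*exp(2*t + 4*x/5)/5
  f_xx(t,x) = 16*exp(2*t + 4*x/5)/25
Assemble drift = f_t + (1/2) f_xx = 58*exp(2*t + 4*x/5)/25 and diffusion = f_x = 4*exp(2*t + 4*x/5)/5. Substituting x = B_t:
  d(exp(4*B_t/5 + 2*t)) = (58*exp(4*B_t/5 + 2*t)/25) dt + (4*exp(4*B_t/5 + 2*t)/5) dB_t.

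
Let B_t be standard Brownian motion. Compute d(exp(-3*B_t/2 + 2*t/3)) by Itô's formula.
d(exp(-3*B_t/2 + 2*t/3)) = (43*exp(-3*B_t/2 + 2*t/3)/24) dt + (-3*exp(-3*B_t/2 + 2*t/3)/2) dB_t

Itô's formula for f(t, x): d f(t, B_t) = (f_t + (1/2) f_xx) dt + f_x dB_t. Compute partials of f(t, x) = exp(2*t/3 - 3*x/2):
  f_t(t,x)  = 2*exp(2*t/3 - 3*x/2)/3
  f_x(t,x)  = -3*exp(2*t/3 - 3*x/2)/2
  f_xx(t,x) = 9*exp(2*t/3 - 3*x/2)/4
Assemble drift = f_t + (1/2) f_xx = 43*exp(2*t/3 - 3*x/2)/24 and diffusion = f_x = -3*exp(2*t/3 - 3*x/2)/2. Substituting x = B_t:
  d(exp(-3*B_t/2 + 2*t/3)) = (43*exp(-3*B_t/2 + 2*t/3)/24) dt + (-3*exp(-3*B_t/2 + 2*t/3)/2) dB_t.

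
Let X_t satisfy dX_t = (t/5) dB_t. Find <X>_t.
<X>_t = t^3/75

For an Itô process dX_t = a(t) dt + b(t) dB_t, the quadratic variation is <X>_t = int_0^t b(s)^2 ds (the drift term does not contribute). Here b(s) = s/5, so
  b(s)^2 = s^2/25.
Integrating from 0 to t:
  <X>_t = int_0^t (s^2/25) ds = t^3/75.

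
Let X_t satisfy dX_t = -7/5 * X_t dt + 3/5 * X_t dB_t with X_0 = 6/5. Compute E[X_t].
E[X_t] = 6*exp(-7*t/5)/5

For GBM dX = mu X dt + sigma X dB with X_0 = x_0, apply Itô to Y = log X: dY = (mu - sigma^2/2) dt + sigma dB, so Y_t = log(x_0) + (mu - sigma^2/2) t + sigma B_t and hence X_t = x_0 * exp((mu - sigma^2/2) t + sigma B_t).
With mu = -7/5, sigma = 3/5, x_0 = 6/5, this gives:
  X_t = 6/5 * exp((-79/50) * t + (3/5) * B_t).
Since sigma*B_t ~ Normal(0, sigma^2 t), E[exp(sigma*B_t)] = exp(sigma^2 t / 2); so E[X_t] = x_0 * exp((mu - sigma^2/2) t) * exp(sigma^2 t / 2) = x_0 * exp(mu t) = 6*exp(-7*t/5)/5.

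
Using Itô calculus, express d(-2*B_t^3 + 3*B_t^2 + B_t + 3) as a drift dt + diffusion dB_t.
d(-2*B_t^3 + 3*B_t^2 + B_t + 3) = (3 - 6*B_t) dt + (-6*B_t^2 + 6*B_t + 1) dB_t

Itô's formula for f(B_t) gives d f(B_t) = f'(B_t) dB_t + (1/2) f''(B_t) dt. Compute derivatives of f(x) = -2*x^3 + 3*x^2 + x + 3:
  f'(x)  = -6*x^2 + 6*x + 1
  f''(x) = 6 - 12*x
Substitute x = B_t and multiply the f'' term by 1/2:
  drift     = (1/2) * (6 - 12*x) evaluated at B_t = 3 - 6*B_t
  diffusion = (-6*x^2 + 6*x + 1) evaluated at B_t = -6*B_t^2 + 6*B_t + 1
Therefore d(-2*B_t^3 + 3*B_t^2 + B_t + 3) = (3 - 6*B_t) dt + (-6*B_t^2 + 6*B_t + 1) dB_t.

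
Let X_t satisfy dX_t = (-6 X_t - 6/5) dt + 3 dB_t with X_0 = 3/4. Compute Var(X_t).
Var(X_t) = 3/4 - 3*exp(-12*t)/4

The variance V(t) = Var(X_t) satisfies V'(t) = 2 a V(t) + c^2 with V(0) = 0 (drift coefficient is linear in X, diffusion is constant). With a = -6, c = 3, the solution is
  V(t) = (c^2 / (2 a)) * (exp(2 a t) - 1)
       = (3^2 / (2*(-6))) * (exp((-12) t) - 1)
       = 3/4 - 3*exp(-12*t)/4.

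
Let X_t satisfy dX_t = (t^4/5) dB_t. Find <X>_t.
<X>_t = t^9/225

For an Itô process dX_t = a(t) dt + b(t) dB_t, the quadratic variation is <X>_t = int_0^t b(s)^2 ds (the drift term does not contribute). Here b(s) = s^4/5, so
  b(s)^2 = s^8/25.
Integrating from 0 to t:
  <X>_t = int_0^t (s^8/25) ds = t^9/225.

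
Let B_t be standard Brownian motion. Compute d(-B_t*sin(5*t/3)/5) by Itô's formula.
d(-B_t*sin(5*t/3)/5) = (-B_t*cos(5*t/3)/3) dt + (-sin(5*t/3)/5) dB_t

Itô's formula for f(t, x): d f(t, B_t) = (f_t + (1/2) f_xx) dt + f_x dB_t. Compute partials of f(t, x) = -x*sin(5*t/3)/5:
  f_t(t,x)  = -x*cos(5*t/3)/3
  f_x(t,x)  = -sin(5*t/3)/5
  f_xx(t,x) = 0
Assemble drift = f_t + (1/2) f_xx = -x*cos(5*t/3)/3 and diffusion = f_x = -sin(5*t/3)/5. Substituting x = B_t:
  d(-B_t*sin(5*t/3)/5) = (-B_t*cos(5*t/3)/3) dt + (-sin(5*t/3)/5) dB_t.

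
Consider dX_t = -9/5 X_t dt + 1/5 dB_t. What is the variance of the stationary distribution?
lim Var(X_t) = 1/90

The OU SDE dX = -theta X dt + sigma dB admits the integrating factor exp(theta t): d(exp(theta t) X_t) = sigma exp(theta t) dB_t. Integrating from 0 to t gives X_t = x_0 * exp(-theta t) + sigma * int_0^t exp(-theta (t-s)) dB_s for any initial x_0. The Itô integral has variance (by the Itô isometry) sigma^2 * int_0^t exp(-2 theta (t - s)) ds = sigma^2 * (1 - exp(-2 theta t)) / (2 theta), independent of x_0.
With theta = 9/5, sigma = 1/5:
  Var(X_t) = (1/5)^2 * (1 - exp(-2*9/5 t)) / (2 * 9/5) = 1/90 - exp(-18*t/5)/90.
As t -> infinity, exp(-2*9/5 t) -> 0, so the stationary variance is sigma^2 / (2 theta) = 1/90.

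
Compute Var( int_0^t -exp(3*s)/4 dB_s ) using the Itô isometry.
Var = exp(6*t)/96 - 1/96

The Itô integral of a deterministic integrand f(s) has mean 0 because each increment f(s) * (B_{s+ds} - B_s) has mean 0. By the Itô isometry:
  Var( int_0^t f(s) dB_s ) = E[ (int_0^t f(s) dB_s)^2 ] = int_0^t f(s)^2 ds.
Here f(s) = -exp(3*s)/4, so f(s)^2 = exp(6*s)/16. Integrate:
  int_0^t (exp(6*s)/16) ds = exp(6*t)/96 - 1/96.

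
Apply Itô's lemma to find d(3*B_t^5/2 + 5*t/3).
d(3*B_t^5/2 + 5*t/3) = (15*B_t^3 + 5/3) dt + (15*B_t^4/2) dB_t

Itô's formula for f(t, x): d f(t, B_t) = (f_t + (1/2) f_xx) dt + f_x dB_t. Compute partials of f(t, x) = 5*t/3 + 3*x^5/2:
  f_t(t,x)  = 5/3
  f_x(t,x)  = 15*x^4/2
  f_xx(t,x) = 30*x^3
Assemble drift = f_t + (1/2) f_xx = 15*x^3 + 5/3 and diffusion = f_x = 15*x^4/2. Substituting x = B_t:
  d(3*B_t^5/2 + 5*t/3) = (15*B_t^3 + 5/3) dt + (15*B_t^4/2) dB_t.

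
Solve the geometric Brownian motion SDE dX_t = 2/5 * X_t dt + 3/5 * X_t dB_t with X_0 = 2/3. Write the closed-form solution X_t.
X_t = 2/3 * exp((11/50) * t + (3/5) * B_t)

For GBM dX = mu X dt + sigma X dB with X_0 = x_0, apply Itô to Y = log X: dY = (mu - sigma^2/2) dt + sigma dB, so Y_t = log(x_0) + (mu - sigma^2/2) t + sigma B_t and hence X_t = x_0 * exp((mu - sigma^2/2) t + sigma B_t).
With mu = 2/5, sigma = 3/5, x_0 = 2/3, this gives:
  X_t = 2/3 * exp((11/50) * t + (3/5) * B_t).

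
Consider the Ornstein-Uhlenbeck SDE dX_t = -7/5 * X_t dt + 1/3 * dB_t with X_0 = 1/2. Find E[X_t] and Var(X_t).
E[X_t] = exp(-7*t/5)/2; Var(X_t) = 5/126 - 5*exp(-14*t/5)/126

The OU SDE dX = -theta X dt + sigma dB admits the integrating factor exp(theta t): d(exp(theta t) X_t) = sigma exp(theta t) dB_t. Integrating from 0 to t:
  X_t = x_0 * exp(-theta t) + sigma * int_0^t exp(-theta (t-s)) dB_s.
The Itô integral has mean 0 and (by the Itô isometry) variance sigma^2 * int_0^t exp(-2 theta (t - s)) ds = sigma^2 * (1 - exp(-2 theta t)) / (2 theta).
With theta = 7/5, sigma = 1/3, x_0 = 1/2:
  E[X_t] = 1/2 * exp(-7/5 t) = exp(-7*t/5)/2
  Var(X_t) = (1/3)^2 * (1 - exp(-2*7/5 t)) / (2 * 7/5) = 5/126 - 5*exp(-14*t/5)/126.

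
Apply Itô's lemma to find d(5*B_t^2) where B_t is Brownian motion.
d(5*B_t^2) = (5) dt + (10*B_t) dB_t

Itô's formula for f(B_t) gives d f(B_t) = f'(B_t) dB_t + (1/2) f''(B_t) dt. Compute derivatives of f(x) = 5*x^2:
  f'(x)  = 10*x
  f''(x) = 10
Substitute x = B_t and multiply the f'' term by 1/2:
  drift     = (1/2) * (10) evaluated at B_t = 5
  diffusion = (10*x) evaluated at B_t = 10*B_t
Therefore d(5*B_t^2) = (5) dt + (10*B_t) dB_t.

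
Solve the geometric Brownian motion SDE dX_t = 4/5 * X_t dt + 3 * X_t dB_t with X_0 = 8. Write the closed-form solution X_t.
X_t = 8 * exp((-37/10) * t + (3) * B_t)

For GBM dX = mu X dt + sigma X dB with X_0 = x_0, apply Itô to Y = log X: dY = (mu - sigma^2/2) dt + sigma dB, so Y_t = log(x_0) + (mu - sigma^2/2) t + sigma B_t and hence X_t = x_0 * exp((mu - sigma^2/2) t + sigma B_t).
With mu = 4/5, sigma = 3, x_0 = 8, this gives:
  X_t = 8 * exp((-37/10) * t + (3) * B_t).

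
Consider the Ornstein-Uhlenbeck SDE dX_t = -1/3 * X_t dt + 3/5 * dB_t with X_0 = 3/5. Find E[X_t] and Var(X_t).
E[X_t] = 3*exp(-t/3)/5; Var(X_t) = 27/50 - 27*exp(-2*t/3)/50

The OU SDE dX = -theta X dt + sigma dB admits the integrating factor exp(theta t): d(exp(theta t) X_t) = sigma exp(theta t) dB_t. Integrating from 0 to t:
  X_t = x_0 * exp(-theta t) + sigma * int_0^t exp(-theta (t-s)) dB_s.
The Itô integral has mean 0 and (by the Itô isometry) variance sigma^2 * int_0^t exp(-2 theta (t - s)) ds = sigma^2 * (1 - exp(-2 theta t)) / (2 theta).
With theta = 1/3, sigma = 3/5, x_0 = 3/5:
  E[X_t] = 3/5 * exp(-1/3 t) = 3*exp(-t/3)/5
  Var(X_t) = (3/5)^2 * (1 - exp(-2*1/3 t)) / (2 * 1/3) = 27/50 - 27*exp(-2*t/3)/50.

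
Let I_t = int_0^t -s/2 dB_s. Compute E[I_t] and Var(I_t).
E[I_t] = 0; Var(I_t) = t^3/12

The Itô integral of a deterministic integrand f(s) has mean 0 because each increment f(s) * (B_{s+ds} - B_s) has mean 0. By the Itô isometry:
  Var( int_0^t f(s) dB_s ) = E[ (int_0^t f(s) dB_s)^2 ] = int_0^t f(s)^2 ds.
Here f(s) = -s/2, so f(s)^2 = s^2/4. Integrate:
  int_0^t (s^2/4) ds = t^3/12.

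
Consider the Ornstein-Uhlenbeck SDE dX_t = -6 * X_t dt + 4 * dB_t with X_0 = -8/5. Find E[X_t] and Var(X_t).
E[X_t] = -8*exp(-6*t)/5; Var(X_t) = 4/3 - 4*exp(-12*t)/3

The OU SDE dX = -theta X dt + sigma dB admits the integrating factor exp(theta t): d(exp(theta t) X_t) = sigma exp(theta t) dB_t. Integrating from 0 to t:
  X_t = x_0 * exp(-theta t) + sigma * int_0^t exp(-theta (t-s)) dB_s.
The Itô integral has mean 0 and (by the Itô isometry) variance sigma^2 * int_0^t exp(-2 theta (t - s)) ds = sigma^2 * (1 - exp(-2 theta t)) / (2 theta).
With theta = 6, sigma = 4, x_0 = -8/5:
  E[X_t] = -8/5 * exp(-6 t) = -8*exp(-6*t)/5
  Var(X_t) = (4)^2 * (1 - exp(-2*6 t)) / (2 * 6) = 4/3 - 4*exp(-12*t)/3.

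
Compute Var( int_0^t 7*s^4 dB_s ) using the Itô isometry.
Var = 49*t^9/9

The Itô integral of a deterministic integrand f(s) has mean 0 because each increment f(s) * (B_{s+ds} - B_s) has mean 0. By the Itô isometry:
  Var( int_0^t f(s) dB_s ) = E[ (int_0^t f(s) dB_s)^2 ] = int_0^t f(s)^2 ds.
Here f(s) = 7*s^4, so f(s)^2 = 49*s^8. Integrate:
  int_0^t (49*s^8) ds = 49*t^9/9.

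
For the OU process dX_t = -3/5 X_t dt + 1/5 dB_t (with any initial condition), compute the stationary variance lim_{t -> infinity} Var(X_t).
lim Var(X_t) = 1/30

The OU SDE dX = -theta X dt + sigma dB admits the integrating factor exp(theta t): d(exp(theta t) X_t) = sigma exp(theta t) dB_t. Integrating from 0 to t gives X_t = x_0 * exp(-theta t) + sigma * int_0^t exp(-theta (t-s)) dB_s for any initial x_0. The Itô integral has variance (by the Itô isometry) sigma^2 * int_0^t exp(-2 theta (t - s)) ds = sigma^2 * (1 - exp(-2 theta t)) / (2 theta), independent of x_0.
With theta = 3/5, sigma = 1/5:
  Var(X_t) = (1/5)^2 * (1 - exp(-2*3/5 t)) / (2 * 3/5) = 1/30 - exp(-6*t/5)/30.
As t -> infinity, exp(-2*3/5 t) -> 0, so the stationary variance is sigma^2 / (2 theta) = 1/30.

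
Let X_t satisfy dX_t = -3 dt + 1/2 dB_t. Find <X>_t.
<X>_t = t/4

For an Itô process dX_t = a(t) dt + b(t) dB_t, the quadratic variation is <X>_t = int_0^t b(s)^2 ds (the drift term does not contribute). Here b(s) = 1/2, so
  b(s)^2 = 1/4.
Integrating from 0 to t:
  <X>_t = int_0^t (1/4) ds = t/4.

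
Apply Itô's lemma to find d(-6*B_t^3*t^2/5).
d(-6*B_t^3*t^2/5) = (6*B_t*t*(-2*B_t^2 - 3*t)/5) dt + (-18*B_t^2*t^2/5) dB_t

Itô's formula for f(t, x): d f(t, B_t) = (f_t + (1/2) f_xx) dt + f_x dB_t. Compute partials of f(t, x) = -6*t^2*x^3/5:
  f_t(t,x)  = -12*t*x^3/5
  f_x(t,x)  = -18*t^2*x^2/5
  f_xx(t,x) = -36*t^2*x/5
Assemble drift = f_t + (1/2) f_xx = 6*t*x*(-3*t - 2*x^2)/5 and diffusion = f_x = -18*t^2*x^2/5. Substituting x = B_t:
  d(-6*B_t^3*t^2/5) = (6*B_t*t*(-2*B_t^2 - 3*t)/5) dt + (-18*B_t^2*t^2/5) dB_t.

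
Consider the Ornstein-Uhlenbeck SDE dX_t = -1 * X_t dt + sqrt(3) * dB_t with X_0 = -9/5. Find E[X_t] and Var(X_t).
E[X_t] = -9*exp(-t)/5; Var(X_t) = 3/2 - 3*exp(-2*t)/2

The OU SDE dX = -theta X dt + sigma dB admits the integrating factor exp(theta t): d(exp(theta t) X_t) = sigma exp(theta t) dB_t. Integrating from 0 to t:
  X_t = x_0 * exp(-theta t) + sigma * int_0^t exp(-theta (t-s)) dB_s.
The Itô integral has mean 0 and (by the Itô isometry) variance sigma^2 * int_0^t exp(-2 theta (t - s)) ds = sigma^2 * (1 - exp(-2 theta t)) / (2 theta).
With theta = 1, sigma = sqrt(3), x_0 = -9/5:
  E[X_t] = -9/5 * exp(-1 t) = -9*exp(-t)/5
  Var(X_t) = (sqrt(3))^2 * (1 - exp(-2*1 t)) / (2 * 1) = 3/2 - 3*exp(-2*t)/2.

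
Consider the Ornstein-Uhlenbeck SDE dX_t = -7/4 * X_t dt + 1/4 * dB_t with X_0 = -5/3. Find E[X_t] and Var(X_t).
E[X_t] = -5*exp(-7*t/4)/3; Var(X_t) = 1/56 - exp(-7*t/2)/56

The OU SDE dX = -theta X dt + sigma dB admits the integrating factor exp(theta t): d(exp(theta t) X_t) = sigma exp(theta t) dB_t. Integrating from 0 to t:
  X_t = x_0 * exp(-theta t) + sigma * int_0^t exp(-theta (t-s)) dB_s.
The Itô integral has mean 0 and (by the Itô isometry) variance sigma^2 * int_0^t exp(-2 theta (t - s)) ds = sigma^2 * (1 - exp(-2 theta t)) / (2 theta).
With theta = 7/4, sigma = 1/4, x_0 = -5/3:
  E[X_t] = -5/3 * exp(-7/4 t) = -5*exp(-7*t/4)/3
  Var(X_t) = (1/4)^2 * (1 - exp(-2*7/4 t)) / (2 * 7/4) = 1/56 - exp(-7*t/2)/56.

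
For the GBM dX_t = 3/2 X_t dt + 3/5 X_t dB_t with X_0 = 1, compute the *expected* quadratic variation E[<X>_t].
E[<X>_t] = 3*exp(84*t/25)/28 - 3/28

<X>_t = int_0^t ((3/5) * X_s)^2 ds. Taking expectation inside the integral: E[<X>_t] = (3/5)^2 * int_0^t E[X_s^2] ds. For GBM, E[X_s^2] = x_0^2 * exp((2 mu + sigma^2) s). Integrating:
  E[<X>_t] = (3/5)^2 * 1^2 * (exp((2*(3/2) + (3/5)^2) t) - 1) / (2*(3/2) + (3/5)^2)
           = (3/5)^2 * 1^2 * (exp((84/25) t) - 1) / (84/25) = 3*exp(84*t/25)/28 - 3/28.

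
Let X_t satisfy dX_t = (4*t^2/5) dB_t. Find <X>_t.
<X>_t = 16*t^5/125

For an Itô process dX_t = a(t) dt + b(t) dB_t, the quadratic variation is <X>_t = int_0^t b(s)^2 ds (the drift term does not contribute). Here b(s) = 4*s^2/5, so
  b(s)^2 = 16*s^4/25.
Integrating from 0 to t:
  <X>_t = int_0^t (16*s^4/25) ds = 16*t^5/125.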